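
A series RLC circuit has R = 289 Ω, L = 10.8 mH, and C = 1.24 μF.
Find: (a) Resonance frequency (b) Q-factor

Step 1 — Resonance condition Im(Z)=0 gives ω₀ = 1/√(LC).
Step 2 — ω₀ = 1/√(0.0108·1.24e-06) = 8641 rad/s.
Step 3 — f₀ = ω₀/(2π) = 1375 Hz.
Step 4 — Series Q: Q = ω₀L/R = 8641·0.0108/289 = 0.3229.

(a) f₀ = 1375 Hz  (b) Q = 0.3229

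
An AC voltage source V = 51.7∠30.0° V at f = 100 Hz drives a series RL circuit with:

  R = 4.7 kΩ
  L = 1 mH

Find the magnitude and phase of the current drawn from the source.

Step 1 — Angular frequency: ω = 2π·f = 2π·100 = 628.3 rad/s.
Step 2 — Component impedances:
  R: Z = R = 4700 Ω
  L: Z = jωL = j·628.3·0.001 = 0 + j0.6283 Ω
Step 3 — Series combination: Z_total = R + L = 4700 + j0.6283 Ω = 4700∠0.0° Ω.
Step 4 — Source phasor: V = 51.7∠30.0° V = 44.77 + j25.85 V.
Step 5 — Ohm's law: I = V / Z_total = (44.77 + j25.85) / (4700 + j0.6283) = 0.009527 + j0.005499 A.
Step 6 — Convert to polar: |I| = 0.011 A, ∠I = 30.0°.

I = 0.011∠30.0° A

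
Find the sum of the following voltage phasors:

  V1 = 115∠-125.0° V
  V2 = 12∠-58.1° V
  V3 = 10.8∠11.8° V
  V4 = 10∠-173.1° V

Step 1 — Convert each phasor to rectangular form:
  V1 = 115·(cos(-125.0°) + j·sin(-125.0°)) = -65.96 - j94.2 V
  V2 = 12·(cos(-58.1°) + j·sin(-58.1°)) = 6.341 - j10.19 V
  V3 = 10.8·(cos(11.8°) + j·sin(11.8°)) = 10.57 + j2.209 V
  V4 = 10·(cos(-173.1°) + j·sin(-173.1°)) = -9.928 - j1.201 V
Step 2 — Sum components: V_total = -58.98 - j103.4 V.
Step 3 — Convert to polar: |V_total| = 119 V, ∠V_total = -119.7°.

V_total = 119∠-119.7° V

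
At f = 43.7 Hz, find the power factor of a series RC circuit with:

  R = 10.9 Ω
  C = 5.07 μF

Step 1 — Angular frequency: ω = 2π·f = 2π·43.7 = 274.6 rad/s.
Step 2 — Component impedances:
  R: Z = R = 10.9 Ω
  C: Z = 1/(jωC) = -j/(ω·C) = 0 - j718.3 Ω
Step 3 — Series combination: Z_total = R + C = 10.9 - j718.3 Ω = 718.4∠-89.1° Ω.
Step 4 — Power factor: PF = cos(φ) = Re(Z)/|Z| = 10.9/718.4 = 0.01517.
Step 5 — Type: Im(Z) = -718.3 ⇒ leading (phase φ = -89.1°).

PF = 0.01517 (leading, φ = -89.1°)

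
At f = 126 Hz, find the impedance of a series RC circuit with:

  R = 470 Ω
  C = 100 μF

Step 1 — Angular frequency: ω = 2π·f = 2π·126 = 791.7 rad/s.
Step 2 — Component impedances:
  R: Z = R = 470 Ω
  C: Z = 1/(jωC) = -j/(ω·C) = 0 - j12.63 Ω
Step 3 — Series combination: Z_total = R + C = 470 - j12.63 Ω = 470.2∠-1.5° Ω.

Z = 470 - j12.63 Ω = 470.2∠-1.5° Ω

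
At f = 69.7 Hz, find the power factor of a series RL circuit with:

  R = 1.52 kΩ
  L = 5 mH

Step 1 — Angular frequency: ω = 2π·f = 2π·69.7 = 437.9 rad/s.
Step 2 — Component impedances:
  R: Z = R = 1520 Ω
  L: Z = jωL = j·437.9·0.005 = 0 + j2.19 Ω
Step 3 — Series combination: Z_total = R + L = 1520 + j2.19 Ω = 1520∠0.1° Ω.
Step 4 — Power factor: PF = cos(φ) = Re(Z)/|Z| = 1520/1520 = 1.
Step 5 — Type: Im(Z) = 2.19 ⇒ lagging (phase φ = 0.1°).

PF = 1 (lagging, φ = 0.1°)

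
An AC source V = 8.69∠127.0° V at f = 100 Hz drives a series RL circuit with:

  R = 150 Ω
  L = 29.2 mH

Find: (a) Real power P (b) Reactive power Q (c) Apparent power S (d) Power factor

Step 1 — Angular frequency: ω = 2π·f = 2π·100 = 628.3 rad/s.
Step 2 — Component impedances:
  R: Z = R = 150 Ω
  L: Z = jωL = j·628.3·0.0292 = 0 + j18.35 Ω
Step 3 — Series combination: Z_total = R + L = 150 + j18.35 Ω = 151.1∠7.0° Ω.
Step 4 — Source phasor: V = 8.69∠127.0° V = -5.23 + j6.94 V.
Step 5 — Current: I = V / Z = -0.02878 + j0.04979 A = 0.0575∠120.0° A.
Step 6 — Complex power: S = V·I* = 0.496 + j0.06067 VA.
Step 7 — Real power: P = Re(S) = 0.496 W.
Step 8 — Reactive power: Q = Im(S) = 0.06067 VAR.
Step 9 — Apparent power: |S| = 0.4997 VA.
Step 10 — Power factor: PF = P/|S| = 0.9926 (lagging).

(a) P = 0.496 W  (b) Q = 0.06067 VAR  (c) S = 0.4997 VA  (d) PF = 0.9926 (lagging)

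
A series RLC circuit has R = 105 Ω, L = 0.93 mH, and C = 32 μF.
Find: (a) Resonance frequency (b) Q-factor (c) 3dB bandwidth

Step 1 — Resonance: ω₀ = 1/√(LC) = 1/√(0.00093·3.2e-05) = 5797 rad/s.
Step 2 — f₀ = ω₀/(2π) = 922.6 Hz.
Step 3 — Series Q: Q = ω₀L/R = 5797·0.00093/105 = 0.05134.
Step 4 — Bandwidth: Δω = ω₀/Q = 1.129e+05 rad/s; BW = Δω/(2π) = 1.797e+04 Hz.

(a) f₀ = 922.6 Hz  (b) Q = 0.05134  (c) BW = 1.797e+04 Hz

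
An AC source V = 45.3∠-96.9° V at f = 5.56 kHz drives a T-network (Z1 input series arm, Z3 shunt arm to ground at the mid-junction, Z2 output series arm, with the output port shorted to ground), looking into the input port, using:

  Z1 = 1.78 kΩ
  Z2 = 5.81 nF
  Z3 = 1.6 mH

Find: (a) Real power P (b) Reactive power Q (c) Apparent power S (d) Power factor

Step 1 — Angular frequency: ω = 2π·f = 2π·5560 = 3.493e+04 rad/s.
Step 2 — Component impedances:
  Z1: Z = R = 1780 Ω
  Z2: Z = 1/(jωC) = -j/(ω·C) = 0 - j4927 Ω
  Z3: Z = jωL = j·3.493e+04·0.0016 = 0 + j55.9 Ω
Step 3 — With the output port shorted to ground, the output series arm Z2 runs from the junction to ground; the shunt arm Z3 also runs from the junction to ground. They appear in parallel: Z3 || Z2 = 0 + j56.54 Ω.
Step 4 — Series with input arm Z1: Z_in = Z1 + (Z3 || Z2) = 1780 + j56.54 Ω = 1781∠1.8° Ω.
Step 5 — Source phasor: V = 45.3∠-96.9° V = -5.442 - j44.97 V.
Step 6 — Current: I = V / Z = -0.003856 - j0.02514 A = 0.02544∠-98.7° A.
Step 7 — Complex power: S = V·I* = 1.152 + j0.03658 VA.
Step 8 — Real power: P = Re(S) = 1.152 W.
Step 9 — Reactive power: Q = Im(S) = 0.03658 VAR.
Step 10 — Apparent power: |S| = 1.152 VA.
Step 11 — Power factor: PF = P/|S| = 0.9995 (lagging).

(a) P = 1.152 W  (b) Q = 0.03658 VAR  (c) S = 1.152 VA  (d) PF = 0.9995 (lagging)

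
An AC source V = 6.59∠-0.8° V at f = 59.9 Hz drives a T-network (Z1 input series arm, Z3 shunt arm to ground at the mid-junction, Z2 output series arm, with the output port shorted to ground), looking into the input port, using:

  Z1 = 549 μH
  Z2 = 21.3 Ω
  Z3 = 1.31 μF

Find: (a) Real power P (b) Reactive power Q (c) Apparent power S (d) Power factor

Step 1 — Angular frequency: ω = 2π·f = 2π·59.9 = 376.4 rad/s.
Step 2 — Component impedances:
  Z1: Z = jωL = j·376.4·0.000549 = 0 + j0.2066 Ω
  Z2: Z = R = 21.3 Ω
  Z3: Z = 1/(jωC) = -j/(ω·C) = 0 - j2028 Ω
Step 3 — With the output port shorted to ground, the output series arm Z2 runs from the junction to ground; the shunt arm Z3 also runs from the junction to ground. They appear in parallel: Z3 || Z2 = 21.3 - j0.2237 Ω.
Step 4 — Series with input arm Z1: Z_in = Z1 + (Z3 || Z2) = 21.3 - j0.01704 Ω = 21.3∠-0.0° Ω.
Step 5 — Source phasor: V = 6.59∠-0.8° V = 6.589 - j0.09201 V.
Step 6 — Current: I = V / Z = 0.3094 - j0.004073 A = 0.3094∠-0.8° A.
Step 7 — Complex power: S = V·I* = 2.039 - j0.001631 VA.
Step 8 — Real power: P = Re(S) = 2.039 W.
Step 9 — Reactive power: Q = Im(S) = -0.001631 VAR.
Step 10 — Apparent power: |S| = 2.039 VA.
Step 11 — Power factor: PF = P/|S| = 1 (leading).

(a) P = 2.039 W  (b) Q = -0.001631 VAR  (c) S = 2.039 VA  (d) PF = 1 (leading)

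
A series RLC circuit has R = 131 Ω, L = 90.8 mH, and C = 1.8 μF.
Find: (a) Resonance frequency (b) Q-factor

Step 1 — Resonance condition Im(Z)=0 gives ω₀ = 1/√(LC).
Step 2 — ω₀ = 1/√(0.0908·1.8e-06) = 2474 rad/s.
Step 3 — f₀ = ω₀/(2π) = 393.7 Hz.
Step 4 — Series Q: Q = ω₀L/R = 2474·0.0908/131 = 1.714.

(a) f₀ = 393.7 Hz  (b) Q = 1.714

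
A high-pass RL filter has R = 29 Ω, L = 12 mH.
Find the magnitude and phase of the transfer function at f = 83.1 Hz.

Step 1 — Angular frequency: ω = 2π·83.1 = 522.1 rad/s.
Step 2 — Transfer function: H(jω) = jωL/(R + jωL).
Step 3 — Numerator jωL = j·6.266; denominator R + jωL = 29 + j6.266.
Step 4 — H = 0.0446 + j0.2064.
Step 5 — Magnitude: |H| = 0.2112 (-13.5 dB); phase: φ = 77.8°.

|H| = 0.2112 (-13.5 dB), φ = 77.8°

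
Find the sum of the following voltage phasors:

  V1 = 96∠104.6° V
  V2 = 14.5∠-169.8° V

Step 1 — Convert each phasor to rectangular form:
  V1 = 96·(cos(104.6°) + j·sin(104.6°)) = -24.2 + j92.9 V
  V2 = 14.5·(cos(-169.8°) + j·sin(-169.8°)) = -14.27 - j2.568 V
Step 2 — Sum components: V_total = -38.47 + j90.33 V.
Step 3 — Convert to polar: |V_total| = 98.18 V, ∠V_total = 113.1°.

V_total = 98.18∠113.1° V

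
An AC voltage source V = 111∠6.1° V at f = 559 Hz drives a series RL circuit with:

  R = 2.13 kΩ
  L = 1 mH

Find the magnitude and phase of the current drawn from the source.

Step 1 — Angular frequency: ω = 2π·f = 2π·559 = 3512 rad/s.
Step 2 — Component impedances:
  R: Z = R = 2130 Ω
  L: Z = jωL = j·3512·0.001 = 0 + j3.512 Ω
Step 3 — Series combination: Z_total = R + L = 2130 + j3.512 Ω = 2130∠0.1° Ω.
Step 4 — Source phasor: V = 111∠6.1° V = 110.4 + j11.8 V.
Step 5 — Ohm's law: I = V / Z_total = (110.4 + j11.8) / (2130 + j3.512) = 0.05183 + j0.005452 A.
Step 6 — Convert to polar: |I| = 0.05211 A, ∠I = 6.0°.

I = 0.05211∠6.0° A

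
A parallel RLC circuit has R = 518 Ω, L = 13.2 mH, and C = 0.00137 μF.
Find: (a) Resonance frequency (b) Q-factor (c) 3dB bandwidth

Step 1 — Resonance: ω₀ = 1/√(LC) = 1/√(0.0132·1.37e-09) = 2.352e+05 rad/s.
Step 2 — f₀ = ω₀/(2π) = 3.743e+04 Hz.
Step 3 — Parallel Q: Q = R/(ω₀L) = 518/(2.352e+05·0.0132) = 0.1669.
Step 4 — Bandwidth: Δω = ω₀/Q = 1.409e+06 rad/s; BW = Δω/(2π) = 2.243e+05 Hz.

(a) f₀ = 3.743e+04 Hz  (b) Q = 0.1669  (c) BW = 2.243e+05 Hz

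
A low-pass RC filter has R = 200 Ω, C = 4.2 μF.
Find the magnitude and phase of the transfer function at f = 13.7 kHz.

Step 1 — Angular frequency: ω = 2π·1.37e+04 = 8.608e+04 rad/s.
Step 2 — Transfer function: H(jω) = 1/(1 + jωRC).
Step 3 — Denominator: 1 + jωRC = 1 + j·8.608e+04·200·4.2e-06 = 1 + j72.31.
Step 4 — H = 0.0001912 - j0.01383.
Step 5 — Magnitude: |H| = 0.01383 (-37.2 dB); phase: φ = -89.2°.

|H| = 0.01383 (-37.2 dB), φ = -89.2°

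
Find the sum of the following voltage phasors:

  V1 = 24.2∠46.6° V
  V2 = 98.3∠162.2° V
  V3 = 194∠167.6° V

Step 1 — Convert each phasor to rectangular form:
  V1 = 24.2·(cos(46.6°) + j·sin(46.6°)) = 16.63 + j17.58 V
  V2 = 98.3·(cos(162.2°) + j·sin(162.2°)) = -93.59 + j30.05 V
  V3 = 194·(cos(167.6°) + j·sin(167.6°)) = -189.5 + j41.66 V
Step 2 — Sum components: V_total = -266.4 + j89.29 V.
Step 3 — Convert to polar: |V_total| = 281 V, ∠V_total = 161.5°.

V_total = 281∠161.5° V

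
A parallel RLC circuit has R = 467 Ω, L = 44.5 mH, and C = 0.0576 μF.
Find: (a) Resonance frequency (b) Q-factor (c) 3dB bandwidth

Step 1 — Resonance: ω₀ = 1/√(LC) = 1/√(0.0445·5.76e-08) = 1.975e+04 rad/s.
Step 2 — f₀ = ω₀/(2π) = 3144 Hz.
Step 3 — Parallel Q: Q = R/(ω₀L) = 467/(1.975e+04·0.0445) = 0.5313.
Step 4 — Bandwidth: Δω = ω₀/Q = 3.718e+04 rad/s; BW = Δω/(2π) = 5917 Hz.

(a) f₀ = 3144 Hz  (b) Q = 0.5313  (c) BW = 5917 Hz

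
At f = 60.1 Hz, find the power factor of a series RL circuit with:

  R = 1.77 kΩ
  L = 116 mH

Step 1 — Angular frequency: ω = 2π·f = 2π·60.1 = 377.6 rad/s.
Step 2 — Component impedances:
  R: Z = R = 1770 Ω
  L: Z = jωL = j·377.6·0.116 = 0 + j43.8 Ω
Step 3 — Series combination: Z_total = R + L = 1770 + j43.8 Ω = 1771∠1.4° Ω.
Step 4 — Power factor: PF = cos(φ) = Re(Z)/|Z| = 1770/1770.5 = 0.9997.
Step 5 — Type: Im(Z) = 43.8 ⇒ lagging (phase φ = 1.4°).

PF = 0.9997 (lagging, φ = 1.4°)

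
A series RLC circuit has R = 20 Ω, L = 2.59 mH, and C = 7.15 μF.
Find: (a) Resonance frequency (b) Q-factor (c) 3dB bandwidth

Step 1 — Resonance: ω₀ = 1/√(LC) = 1/√(0.00259·7.15e-06) = 7348 rad/s.
Step 2 — f₀ = ω₀/(2π) = 1170 Hz.
Step 3 — Series Q: Q = ω₀L/R = 7348·0.00259/20 = 0.9516.
Step 4 — Bandwidth: Δω = ω₀/Q = 7722 rad/s; BW = Δω/(2π) = 1229 Hz.

(a) f₀ = 1170 Hz  (b) Q = 0.9516  (c) BW = 1229 Hz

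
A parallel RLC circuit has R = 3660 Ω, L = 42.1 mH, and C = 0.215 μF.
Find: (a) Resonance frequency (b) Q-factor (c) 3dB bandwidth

Step 1 — Resonance: ω₀ = 1/√(LC) = 1/√(0.0421·2.15e-07) = 1.051e+04 rad/s.
Step 2 — f₀ = ω₀/(2π) = 1673 Hz.
Step 3 — Parallel Q: Q = R/(ω₀L) = 3660/(1.051e+04·0.0421) = 8.271.
Step 4 — Bandwidth: Δω = ω₀/Q = 1271 rad/s; BW = Δω/(2π) = 202.3 Hz.

(a) f₀ = 1673 Hz  (b) Q = 8.271  (c) BW = 202.3 Hz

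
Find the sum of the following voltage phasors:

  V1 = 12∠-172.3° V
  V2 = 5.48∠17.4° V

Step 1 — Convert each phasor to rectangular form:
  V1 = 12·(cos(-172.3°) + j·sin(-172.3°)) = -11.89 - j1.608 V
  V2 = 5.48·(cos(17.4°) + j·sin(17.4°)) = 5.229 + j1.639 V
Step 2 — Sum components: V_total = -6.663 + j0.03091 V.
Step 3 — Convert to polar: |V_total| = 6.663 V, ∠V_total = 179.7°.

V_total = 6.663∠179.7° V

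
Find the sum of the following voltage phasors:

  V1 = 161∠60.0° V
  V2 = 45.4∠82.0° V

Step 1 — Convert each phasor to rectangular form:
  V1 = 161·(cos(60.0°) + j·sin(60.0°)) = 80.5 + j139.4 V
  V2 = 45.4·(cos(82.0°) + j·sin(82.0°)) = 6.318 + j44.96 V
Step 2 — Sum components: V_total = 86.82 + j184.4 V.
Step 3 — Convert to polar: |V_total| = 203.8 V, ∠V_total = 64.8°.

V_total = 203.8∠64.8° V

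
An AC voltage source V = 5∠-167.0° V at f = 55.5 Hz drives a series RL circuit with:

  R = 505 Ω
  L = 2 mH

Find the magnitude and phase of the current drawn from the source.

Step 1 — Angular frequency: ω = 2π·f = 2π·55.5 = 348.7 rad/s.
Step 2 — Component impedances:
  R: Z = R = 505 Ω
  L: Z = jωL = j·348.7·0.002 = 0 + j0.6974 Ω
Step 3 — Series combination: Z_total = R + L = 505 + j0.6974 Ω = 505∠0.1° Ω.
Step 4 — Source phasor: V = 5∠-167.0° V = -4.872 - j1.125 V.
Step 5 — Ohm's law: I = V / Z_total = (-4.872 - j1.125) / (505 + j0.6974) = -0.00965 - j0.002214 A.
Step 6 — Convert to polar: |I| = 0.009901 A, ∠I = -167.1°.

I = 0.009901∠-167.1° A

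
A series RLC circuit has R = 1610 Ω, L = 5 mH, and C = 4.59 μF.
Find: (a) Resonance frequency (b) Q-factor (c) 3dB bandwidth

Step 1 — Resonance: ω₀ = 1/√(LC) = 1/√(0.005·4.59e-06) = 6601 rad/s.
Step 2 — f₀ = ω₀/(2π) = 1051 Hz.
Step 3 — Series Q: Q = ω₀L/R = 6601·0.005/1610 = 0.0205.
Step 4 — Bandwidth: Δω = ω₀/Q = 3.22e+05 rad/s; BW = Δω/(2π) = 5.125e+04 Hz.

(a) f₀ = 1051 Hz  (b) Q = 0.0205  (c) BW = 5.125e+04 Hz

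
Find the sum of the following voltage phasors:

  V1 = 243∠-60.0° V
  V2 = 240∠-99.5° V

Step 1 — Convert each phasor to rectangular form:
  V1 = 243·(cos(-60.0°) + j·sin(-60.0°)) = 121.5 - j210.4 V
  V2 = 240·(cos(-99.5°) + j·sin(-99.5°)) = -39.61 - j236.7 V
Step 2 — Sum components: V_total = 81.89 - j447.2 V.
Step 3 — Convert to polar: |V_total| = 454.6 V, ∠V_total = -79.6°.

V_total = 454.6∠-79.6° V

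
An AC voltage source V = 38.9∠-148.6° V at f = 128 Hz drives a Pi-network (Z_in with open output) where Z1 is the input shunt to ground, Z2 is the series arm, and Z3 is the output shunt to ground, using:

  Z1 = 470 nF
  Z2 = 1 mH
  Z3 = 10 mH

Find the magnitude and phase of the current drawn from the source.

Step 1 — Angular frequency: ω = 2π·f = 2π·128 = 804.2 rad/s.
Step 2 — Component impedances:
  Z1: Z = 1/(jωC) = -j/(ω·C) = 0 - j2646 Ω
  Z2: Z = jωL = j·804.2·0.001 = 0 + j0.8042 Ω
  Z3: Z = jωL = j·804.2·0.01 = 0 + j8.042 Ω
Step 3 — With open output, the series arm Z2 and the output shunt Z3 appear in series to ground: Z2 + Z3 = 0 + j8.847 Ω.
Step 4 — Parallel with input shunt Z1: Z_in = Z1 || (Z2 + Z3) = 0 + j8.876 Ω = 8.876∠90.0° Ω.
Step 5 — Source phasor: V = 38.9∠-148.6° V = -33.2 - j20.27 V.
Step 6 — Ohm's law: I = V / Z_total = (-33.2 - j20.27) / (0 + j8.876) = -2.283 + j3.741 A.
Step 7 — Convert to polar: |I| = 4.382 A, ∠I = 121.4°.

I = 4.382∠121.4° A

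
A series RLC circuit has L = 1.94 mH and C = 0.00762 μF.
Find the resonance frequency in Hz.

Step 1 — Resonance condition Im(Z)=0 gives ω₀ = 1/√(LC).
Step 2 — ω₀ = 1/√(0.00194·7.62e-09) = 2.601e+05 rad/s.
Step 3 — f₀ = ω₀/(2π) = 4.139e+04 Hz.

f₀ = 4.139e+04 Hz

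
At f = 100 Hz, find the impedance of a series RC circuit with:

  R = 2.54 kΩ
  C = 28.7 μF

Step 1 — Angular frequency: ω = 2π·f = 2π·100 = 628.3 rad/s.
Step 2 — Component impedances:
  R: Z = R = 2540 Ω
  C: Z = 1/(jωC) = -j/(ω·C) = 0 - j55.45 Ω
Step 3 — Series combination: Z_total = R + C = 2540 - j55.45 Ω = 2541∠-1.3° Ω.

Z = 2540 - j55.45 Ω = 2541∠-1.3° Ω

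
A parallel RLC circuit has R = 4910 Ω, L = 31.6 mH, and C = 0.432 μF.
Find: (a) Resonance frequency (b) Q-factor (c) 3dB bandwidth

Step 1 — Resonance: ω₀ = 1/√(LC) = 1/√(0.0316·4.32e-07) = 8559 rad/s.
Step 2 — f₀ = ω₀/(2π) = 1362 Hz.
Step 3 — Parallel Q: Q = R/(ω₀L) = 4910/(8559·0.0316) = 18.15.
Step 4 — Bandwidth: Δω = ω₀/Q = 471.4 rad/s; BW = Δω/(2π) = 75.03 Hz.

(a) f₀ = 1362 Hz  (b) Q = 18.15  (c) BW = 75.03 Hz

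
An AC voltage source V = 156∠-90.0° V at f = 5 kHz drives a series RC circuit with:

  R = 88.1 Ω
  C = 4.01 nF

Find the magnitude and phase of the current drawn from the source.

Step 1 — Angular frequency: ω = 2π·f = 2π·5000 = 3.142e+04 rad/s.
Step 2 — Component impedances:
  R: Z = R = 88.1 Ω
  C: Z = 1/(jωC) = -j/(ω·C) = 0 - j7938 Ω
Step 3 — Series combination: Z_total = R + C = 88.1 - j7938 Ω = 7938∠-89.4° Ω.
Step 4 — Source phasor: V = 156∠-90.0° V = 0 - j156 V.
Step 5 — Ohm's law: I = V / Z_total = (0 - j156) / (88.1 - j7938) = 0.01965 - j0.0002181 A.
Step 6 — Convert to polar: |I| = 0.01965 A, ∠I = -0.6°.

I = 0.01965∠-0.6° A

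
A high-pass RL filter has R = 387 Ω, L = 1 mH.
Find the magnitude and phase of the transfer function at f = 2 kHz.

Step 1 — Angular frequency: ω = 2π·2000 = 1.257e+04 rad/s.
Step 2 — Transfer function: H(jω) = jωL/(R + jωL).
Step 3 — Numerator jωL = j·12.57; denominator R + jωL = 387 + j12.57.
Step 4 — H = 0.001053 + j0.03244.
Step 5 — Magnitude: |H| = 0.03245 (-29.8 dB); phase: φ = 88.1°.

|H| = 0.03245 (-29.8 dB), φ = 88.1°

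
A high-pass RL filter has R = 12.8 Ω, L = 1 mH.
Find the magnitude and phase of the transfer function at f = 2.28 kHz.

Step 1 — Angular frequency: ω = 2π·2280 = 1.433e+04 rad/s.
Step 2 — Transfer function: H(jω) = jωL/(R + jωL).
Step 3 — Numerator jωL = j·14.33; denominator R + jωL = 12.8 + j14.33.
Step 4 — H = 0.5561 + j0.4968.
Step 5 — Magnitude: |H| = 0.7457 (-2.5 dB); phase: φ = 41.8°.

|H| = 0.7457 (-2.5 dB), φ = 41.8°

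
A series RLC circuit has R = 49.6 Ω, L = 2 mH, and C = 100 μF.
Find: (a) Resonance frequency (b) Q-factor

Step 1 — Resonance condition Im(Z)=0 gives ω₀ = 1/√(LC).
Step 2 — ω₀ = 1/√(0.002·0.0001) = 2236 rad/s.
Step 3 — f₀ = ω₀/(2π) = 355.9 Hz.
Step 4 — Series Q: Q = ω₀L/R = 2236·0.002/49.6 = 0.09016.

(a) f₀ = 355.9 Hz  (b) Q = 0.09016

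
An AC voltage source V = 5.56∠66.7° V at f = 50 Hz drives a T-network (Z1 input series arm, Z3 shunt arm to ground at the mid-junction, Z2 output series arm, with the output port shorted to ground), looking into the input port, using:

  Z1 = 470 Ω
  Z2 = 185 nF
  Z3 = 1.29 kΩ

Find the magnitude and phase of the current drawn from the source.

Step 1 — Angular frequency: ω = 2π·f = 2π·50 = 314.2 rad/s.
Step 2 — Component impedances:
  Z1: Z = R = 470 Ω
  Z2: Z = 1/(jωC) = -j/(ω·C) = 0 - j1.721e+04 Ω
  Z3: Z = R = 1290 Ω
Step 3 — With the output port shorted to ground, the output series arm Z2 runs from the junction to ground; the shunt arm Z3 also runs from the junction to ground. They appear in parallel: Z3 || Z2 = 1283 - j96.18 Ω.
Step 4 — Series with input arm Z1: Z_in = Z1 + (Z3 || Z2) = 1753 - j96.18 Ω = 1755∠-3.1° Ω.
Step 5 — Source phasor: V = 5.56∠66.7° V = 2.199 + j5.107 V.
Step 6 — Ohm's law: I = V / Z_total = (2.199 + j5.107) / (1753 - j96.18) = 0.001092 + j0.002973 A.
Step 7 — Convert to polar: |I| = 0.003167 A, ∠I = 69.8°.

I = 0.003167∠69.8° A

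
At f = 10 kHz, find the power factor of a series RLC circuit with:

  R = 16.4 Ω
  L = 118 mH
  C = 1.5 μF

Step 1 — Angular frequency: ω = 2π·f = 2π·1e+04 = 6.283e+04 rad/s.
Step 2 — Component impedances:
  R: Z = R = 16.4 Ω
  L: Z = jωL = j·6.283e+04·0.118 = 0 + j7414 Ω
  C: Z = 1/(jωC) = -j/(ω·C) = 0 - j10.61 Ω
Step 3 — Series combination: Z_total = R + L + C = 16.4 + j7404 Ω = 7404∠89.9° Ω.
Step 4 — Power factor: PF = cos(φ) = Re(Z)/|Z| = 16.4/7404 = 0.002215.
Step 5 — Type: Im(Z) = 7404 ⇒ lagging (phase φ = 89.9°).

PF = 0.002215 (lagging, φ = 89.9°)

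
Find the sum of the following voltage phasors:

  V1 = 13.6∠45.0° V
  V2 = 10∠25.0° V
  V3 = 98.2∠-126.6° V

Step 1 — Convert each phasor to rectangular form:
  V1 = 13.6·(cos(45.0°) + j·sin(45.0°)) = 9.617 + j9.617 V
  V2 = 10·(cos(25.0°) + j·sin(25.0°)) = 9.063 + j4.226 V
  V3 = 98.2·(cos(-126.6°) + j·sin(-126.6°)) = -58.55 - j78.84 V
Step 2 — Sum components: V_total = -39.87 - j64.99 V.
Step 3 — Convert to polar: |V_total| = 76.25 V, ∠V_total = -121.5°.

V_total = 76.25∠-121.5° V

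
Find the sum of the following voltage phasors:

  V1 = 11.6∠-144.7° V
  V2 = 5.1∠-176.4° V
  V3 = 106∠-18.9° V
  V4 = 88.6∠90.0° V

Step 1 — Convert each phasor to rectangular form:
  V1 = 11.6·(cos(-144.7°) + j·sin(-144.7°)) = -9.467 - j6.703 V
  V2 = 5.1·(cos(-176.4°) + j·sin(-176.4°)) = -5.09 - j0.3202 V
  V3 = 106·(cos(-18.9°) + j·sin(-18.9°)) = 100.3 - j34.34 V
  V4 = 88.6·(cos(90.0°) + j·sin(90.0°)) = 0 + j88.6 V
Step 2 — Sum components: V_total = 85.73 + j47.24 V.
Step 3 — Convert to polar: |V_total| = 97.88 V, ∠V_total = 28.9°.

V_total = 97.88∠28.9° V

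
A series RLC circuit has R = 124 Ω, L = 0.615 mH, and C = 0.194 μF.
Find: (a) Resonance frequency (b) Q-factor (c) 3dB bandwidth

Step 1 — Resonance: ω₀ = 1/√(LC) = 1/√(0.000615·1.94e-07) = 9.155e+04 rad/s.
Step 2 — f₀ = ω₀/(2π) = 1.457e+04 Hz.
Step 3 — Series Q: Q = ω₀L/R = 9.155e+04·0.000615/124 = 0.4541.
Step 4 — Bandwidth: Δω = ω₀/Q = 2.016e+05 rad/s; BW = Δω/(2π) = 3.209e+04 Hz.

(a) f₀ = 1.457e+04 Hz  (b) Q = 0.4541  (c) BW = 3.209e+04 Hz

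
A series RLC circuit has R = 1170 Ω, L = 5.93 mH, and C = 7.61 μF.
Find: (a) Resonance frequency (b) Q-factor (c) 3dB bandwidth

Step 1 — Resonance: ω₀ = 1/√(LC) = 1/√(0.00593·7.61e-06) = 4707 rad/s.
Step 2 — f₀ = ω₀/(2π) = 749.2 Hz.
Step 3 — Series Q: Q = ω₀L/R = 4707·0.00593/1170 = 0.02386.
Step 4 — Bandwidth: Δω = ω₀/Q = 1.973e+05 rad/s; BW = Δω/(2π) = 3.14e+04 Hz.

(a) f₀ = 749.2 Hz  (b) Q = 0.02386  (c) BW = 3.14e+04 Hz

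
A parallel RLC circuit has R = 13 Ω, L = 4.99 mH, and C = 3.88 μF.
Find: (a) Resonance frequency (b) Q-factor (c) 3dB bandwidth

Step 1 — Resonance: ω₀ = 1/√(LC) = 1/√(0.00499·3.88e-06) = 7187 rad/s.
Step 2 — f₀ = ω₀/(2π) = 1144 Hz.
Step 3 — Parallel Q: Q = R/(ω₀L) = 13/(7187·0.00499) = 0.3625.
Step 4 — Bandwidth: Δω = ω₀/Q = 1.983e+04 rad/s; BW = Δω/(2π) = 3155 Hz.

(a) f₀ = 1144 Hz  (b) Q = 0.3625  (c) BW = 3155 Hz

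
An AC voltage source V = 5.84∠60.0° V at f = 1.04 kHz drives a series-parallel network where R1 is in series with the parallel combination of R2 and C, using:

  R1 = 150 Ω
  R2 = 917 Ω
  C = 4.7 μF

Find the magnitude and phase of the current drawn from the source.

Step 1 — Angular frequency: ω = 2π·f = 2π·1040 = 6535 rad/s.
Step 2 — Component impedances:
  R1: Z = R = 150 Ω
  R2: Z = R = 917 Ω
  C: Z = 1/(jωC) = -j/(ω·C) = 0 - j32.56 Ω
Step 3 — Parallel branch: R2 || C = 1/(1/R2 + 1/C) = 1.155 - j32.52 Ω.
Step 4 — Series with R1: Z_total = R1 + (R2 || C) = 151.2 - j32.52 Ω = 154.6∠-12.1° Ω.
Step 5 — Source phasor: V = 5.84∠60.0° V = 2.92 + j5.058 V.
Step 6 — Ohm's law: I = V / Z_total = (2.92 + j5.058) / (151.2 - j32.52) = 0.01158 + j0.03595 A.
Step 7 — Convert to polar: |I| = 0.03777 A, ∠I = 72.1°.

I = 0.03777∠72.1° A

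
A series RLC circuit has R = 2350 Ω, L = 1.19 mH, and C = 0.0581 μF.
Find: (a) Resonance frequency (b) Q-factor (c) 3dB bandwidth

Step 1 — Resonance: ω₀ = 1/√(LC) = 1/√(0.00119·5.81e-08) = 1.203e+05 rad/s.
Step 2 — f₀ = ω₀/(2π) = 1.914e+04 Hz.
Step 3 — Series Q: Q = ω₀L/R = 1.203e+05·0.00119/2350 = 0.0609.
Step 4 — Bandwidth: Δω = ω₀/Q = 1.975e+06 rad/s; BW = Δω/(2π) = 3.143e+05 Hz.

(a) f₀ = 1.914e+04 Hz  (b) Q = 0.0609  (c) BW = 3.143e+05 Hz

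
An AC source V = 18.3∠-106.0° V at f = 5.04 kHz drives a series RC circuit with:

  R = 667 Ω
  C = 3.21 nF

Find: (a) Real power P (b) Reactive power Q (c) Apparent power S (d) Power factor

Step 1 — Angular frequency: ω = 2π·f = 2π·5040 = 3.167e+04 rad/s.
Step 2 — Component impedances:
  R: Z = R = 667 Ω
  C: Z = 1/(jωC) = -j/(ω·C) = 0 - j9837 Ω
Step 3 — Series combination: Z_total = R + C = 667 - j9837 Ω = 9860∠-86.1° Ω.
Step 4 — Source phasor: V = 18.3∠-106.0° V = -5.044 - j17.59 V.
Step 5 — Current: I = V / Z = 0.001745 - j0.0006311 A = 0.001856∠-19.9° A.
Step 6 — Complex power: S = V·I* = 0.002298 - j0.03389 VA.
Step 7 — Real power: P = Re(S) = 0.002298 W.
Step 8 — Reactive power: Q = Im(S) = -0.03389 VAR.
Step 9 — Apparent power: |S| = 0.03396 VA.
Step 10 — Power factor: PF = P/|S| = 0.06765 (leading).

(a) P = 0.002298 W  (b) Q = -0.03389 VAR  (c) S = 0.03396 VA  (d) PF = 0.06765 (leading)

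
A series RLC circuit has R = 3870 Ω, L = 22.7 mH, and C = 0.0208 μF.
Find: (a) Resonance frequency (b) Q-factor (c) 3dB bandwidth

Step 1 — Resonance condition Im(Z)=0 gives ω₀ = 1/√(LC).
Step 2 — ω₀ = 1/√(0.0227·2.08e-08) = 4.602e+04 rad/s.
Step 3 — f₀ = ω₀/(2π) = 7324 Hz.
Step 4 — Series Q: Q = ω₀L/R = 4.602e+04·0.0227/3870 = 0.2699.
Step 5 — 3dB bandwidth: Δω = ω₀/Q = 1.705e+05 rad/s; BW = Δω/(2π) = 2.713e+04 Hz.

(a) f₀ = 7324 Hz  (b) Q = 0.2699  (c) BW = 2.713e+04 Hz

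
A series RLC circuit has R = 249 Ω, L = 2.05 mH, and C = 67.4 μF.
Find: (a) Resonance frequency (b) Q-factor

Step 1 — Resonance condition Im(Z)=0 gives ω₀ = 1/√(LC).
Step 2 — ω₀ = 1/√(0.00205·6.74e-05) = 2690 rad/s.
Step 3 — f₀ = ω₀/(2π) = 428.2 Hz.
Step 4 — Series Q: Q = ω₀L/R = 2690·0.00205/249 = 0.02215.

(a) f₀ = 428.2 Hz  (b) Q = 0.02215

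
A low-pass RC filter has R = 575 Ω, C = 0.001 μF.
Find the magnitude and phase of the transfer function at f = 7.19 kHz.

Step 1 — Angular frequency: ω = 2π·7190 = 4.518e+04 rad/s.
Step 2 — Transfer function: H(jω) = 1/(1 + jωRC).
Step 3 — Denominator: 1 + jωRC = 1 + j·4.518e+04·575·1e-09 = 1 + j0.02598.
Step 4 — H = 0.9993 - j0.02596.
Step 5 — Magnitude: |H| = 0.9997 (-0.0 dB); phase: φ = -1.5°.

|H| = 0.9997 (-0.0 dB), φ = -1.5°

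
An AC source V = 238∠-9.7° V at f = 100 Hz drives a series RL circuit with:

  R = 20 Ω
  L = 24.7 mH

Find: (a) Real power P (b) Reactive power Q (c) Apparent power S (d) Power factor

Step 1 — Angular frequency: ω = 2π·f = 2π·100 = 628.3 rad/s.
Step 2 — Component impedances:
  R: Z = R = 20 Ω
  L: Z = jωL = j·628.3·0.0247 = 0 + j15.52 Ω
Step 3 — Series combination: Z_total = R + L = 20 + j15.52 Ω = 25.32∠37.8° Ω.
Step 4 — Source phasor: V = 238∠-9.7° V = 234.6 - j40.1 V.
Step 5 — Current: I = V / Z = 6.35 - j6.933 A = 9.402∠-47.5° A.
Step 6 — Complex power: S = V·I* = 1768 + j1372 VA.
Step 7 — Real power: P = Re(S) = 1768 W.
Step 8 — Reactive power: Q = Im(S) = 1372 VAR.
Step 9 — Apparent power: |S| = 2238 VA.
Step 10 — Power factor: PF = P/|S| = 0.79 (lagging).

(a) P = 1768 W  (b) Q = 1372 VAR  (c) S = 2238 VA  (d) PF = 0.79 (lagging)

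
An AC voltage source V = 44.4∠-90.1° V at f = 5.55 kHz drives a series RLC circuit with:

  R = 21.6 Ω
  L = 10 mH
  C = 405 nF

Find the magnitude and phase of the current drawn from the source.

Step 1 — Angular frequency: ω = 2π·f = 2π·5550 = 3.487e+04 rad/s.
Step 2 — Component impedances:
  R: Z = R = 21.6 Ω
  L: Z = jωL = j·3.487e+04·0.01 = 0 + j348.7 Ω
  C: Z = 1/(jωC) = -j/(ω·C) = 0 - j70.81 Ω
Step 3 — Series combination: Z_total = R + L + C = 21.6 + j277.9 Ω = 278.7∠85.6° Ω.
Step 4 — Source phasor: V = 44.4∠-90.1° V = -0.07749 - j44.4 V.
Step 5 — Ohm's law: I = V / Z_total = (-0.07749 - j44.4) / (21.6 + j277.9) = -0.1588 - j0.01207 A.
Step 6 — Convert to polar: |I| = 0.1593 A, ∠I = -175.7°.

I = 0.1593∠-175.7° A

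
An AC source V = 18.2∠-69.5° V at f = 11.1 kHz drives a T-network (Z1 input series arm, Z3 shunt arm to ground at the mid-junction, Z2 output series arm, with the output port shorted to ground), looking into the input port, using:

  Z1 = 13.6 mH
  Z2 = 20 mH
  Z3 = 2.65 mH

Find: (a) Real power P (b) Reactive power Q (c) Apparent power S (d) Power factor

Step 1 — Angular frequency: ω = 2π·f = 2π·1.11e+04 = 6.974e+04 rad/s.
Step 2 — Component impedances:
  Z1: Z = jωL = j·6.974e+04·0.0136 = 0 + j948.5 Ω
  Z2: Z = jωL = j·6.974e+04·0.02 = 0 + j1395 Ω
  Z3: Z = jωL = j·6.974e+04·0.00265 = 0 + j184.8 Ω
Step 3 — With the output port shorted to ground, the output series arm Z2 runs from the junction to ground; the shunt arm Z3 also runs from the junction to ground. They appear in parallel: Z3 || Z2 = 0 + j163.2 Ω.
Step 4 — Series with input arm Z1: Z_in = Z1 + (Z3 || Z2) = 0 + j1112 Ω = 1112∠90.0° Ω.
Step 5 — Source phasor: V = 18.2∠-69.5° V = 6.374 - j17.05 V.
Step 6 — Current: I = V / Z = -0.01533 - j0.005733 A = 0.01637∠-159.5° A.
Step 7 — Complex power: S = V·I* = 0 + j0.298 VA.
Step 8 — Real power: P = Re(S) = 0 W.
Step 9 — Reactive power: Q = Im(S) = 0.298 VAR.
Step 10 — Apparent power: |S| = 0.298 VA.
Step 11 — Power factor: PF = P/|S| = 0 (lagging).

(a) P = 0 W  (b) Q = 0.298 VAR  (c) S = 0.298 VA  (d) PF = 0 (lagging)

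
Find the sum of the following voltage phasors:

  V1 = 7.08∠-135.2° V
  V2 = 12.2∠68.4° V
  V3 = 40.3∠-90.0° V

Step 1 — Convert each phasor to rectangular form:
  V1 = 7.08·(cos(-135.2°) + j·sin(-135.2°)) = -5.024 - j4.989 V
  V2 = 12.2·(cos(68.4°) + j·sin(68.4°)) = 4.491 + j11.34 V
  V3 = 40.3·(cos(-90.0°) + j·sin(-90.0°)) = 0 - j40.3 V
Step 2 — Sum components: V_total = -0.5326 - j33.95 V.
Step 3 — Convert to polar: |V_total| = 33.95 V, ∠V_total = -90.9°.

V_total = 33.95∠-90.9° V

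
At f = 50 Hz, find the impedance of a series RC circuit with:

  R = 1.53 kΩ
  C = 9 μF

Step 1 — Angular frequency: ω = 2π·f = 2π·50 = 314.2 rad/s.
Step 2 — Component impedances:
  R: Z = R = 1530 Ω
  C: Z = 1/(jωC) = -j/(ω·C) = 0 - j353.7 Ω
Step 3 — Series combination: Z_total = R + C = 1530 - j353.7 Ω = 1570∠-13.0° Ω.

Z = 1530 - j353.7 Ω = 1570∠-13.0° Ω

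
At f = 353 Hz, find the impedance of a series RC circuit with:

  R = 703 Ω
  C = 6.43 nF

Step 1 — Angular frequency: ω = 2π·f = 2π·353 = 2218 rad/s.
Step 2 — Component impedances:
  R: Z = R = 703 Ω
  C: Z = 1/(jωC) = -j/(ω·C) = 0 - j7.012e+04 Ω
Step 3 — Series combination: Z_total = R + C = 703 - j7.012e+04 Ω = 7.012e+04∠-89.4° Ω.

Z = 703 - j7.012e+04 Ω = 7.012e+04∠-89.4° Ω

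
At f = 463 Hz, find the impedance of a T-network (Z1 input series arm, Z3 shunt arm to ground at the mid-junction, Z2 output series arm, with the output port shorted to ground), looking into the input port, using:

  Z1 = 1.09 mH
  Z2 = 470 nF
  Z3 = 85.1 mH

Step 1 — Angular frequency: ω = 2π·f = 2π·463 = 2909 rad/s.
Step 2 — Component impedances:
  Z1: Z = jωL = j·2909·0.00109 = 0 + j3.171 Ω
  Z2: Z = 1/(jωC) = -j/(ω·C) = 0 - j731.4 Ω
  Z3: Z = jωL = j·2909·0.0851 = 0 + j247.6 Ω
Step 3 — With the output port shorted to ground, the output series arm Z2 runs from the junction to ground; the shunt arm Z3 also runs from the junction to ground. They appear in parallel: Z3 || Z2 = 0 + j374.2 Ω.
Step 4 — Series with input arm Z1: Z_in = Z1 + (Z3 || Z2) = 0 + j377.4 Ω = 377.4∠90.0° Ω.

Z = 0 + j377.4 Ω = 377.4∠90.0° Ω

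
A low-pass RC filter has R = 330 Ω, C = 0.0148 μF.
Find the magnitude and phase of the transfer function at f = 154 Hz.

Step 1 — Angular frequency: ω = 2π·154 = 967.6 rad/s.
Step 2 — Transfer function: H(jω) = 1/(1 + jωRC).
Step 3 — Denominator: 1 + jωRC = 1 + j·967.6·330·1.48e-08 = 1 + j0.004726.
Step 4 — H = 1 - j0.004726.
Step 5 — Magnitude: |H| = 1 (-0.0 dB); phase: φ = -0.3°.

|H| = 1 (-0.0 dB), φ = -0.3°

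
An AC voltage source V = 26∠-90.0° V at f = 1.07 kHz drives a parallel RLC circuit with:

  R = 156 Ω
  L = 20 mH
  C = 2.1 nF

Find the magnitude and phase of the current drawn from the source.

Step 1 — Angular frequency: ω = 2π·f = 2π·1070 = 6723 rad/s.
Step 2 — Component impedances:
  R: Z = R = 156 Ω
  L: Z = jωL = j·6723·0.02 = 0 + j134.5 Ω
  C: Z = 1/(jωC) = -j/(ω·C) = 0 - j7.083e+04 Ω
Step 3 — Parallel combination: 1/Z_total = 1/R + 1/L + 1/C; Z_total = 66.64 + j77.17 Ω = 102∠49.2° Ω.
Step 4 — Source phasor: V = 26∠-90.0° V = 0 - j26 V.
Step 5 — Ohm's law: I = V / Z_total = (0 - j26) / (66.64 + j77.17) = -0.193 - j0.1667 A.
Step 6 — Convert to polar: |I| = 0.255 A, ∠I = -139.2°.

I = 0.255∠-139.2° A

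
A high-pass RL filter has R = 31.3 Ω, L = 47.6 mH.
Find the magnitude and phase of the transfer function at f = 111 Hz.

Step 1 — Angular frequency: ω = 2π·111 = 697.4 rad/s.
Step 2 — Transfer function: H(jω) = jωL/(R + jωL).
Step 3 — Numerator jωL = j·33.2; denominator R + jωL = 31.3 + j33.2.
Step 4 — H = 0.5294 + j0.4991.
Step 5 — Magnitude: |H| = 0.7276 (-2.8 dB); phase: φ = 43.3°.

|H| = 0.7276 (-2.8 dB), φ = 43.3°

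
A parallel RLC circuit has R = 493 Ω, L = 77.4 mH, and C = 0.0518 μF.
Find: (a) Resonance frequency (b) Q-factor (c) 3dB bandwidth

Step 1 — Resonance: ω₀ = 1/√(LC) = 1/√(0.0774·5.18e-08) = 1.579e+04 rad/s.
Step 2 — f₀ = ω₀/(2π) = 2514 Hz.
Step 3 — Parallel Q: Q = R/(ω₀L) = 493/(1.579e+04·0.0774) = 0.4033.
Step 4 — Bandwidth: Δω = ω₀/Q = 3.916e+04 rad/s; BW = Δω/(2π) = 6232 Hz.

(a) f₀ = 2514 Hz  (b) Q = 0.4033  (c) BW = 6232 Hz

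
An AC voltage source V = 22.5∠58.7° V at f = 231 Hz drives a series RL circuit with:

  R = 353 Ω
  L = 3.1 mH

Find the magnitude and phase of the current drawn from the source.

Step 1 — Angular frequency: ω = 2π·f = 2π·231 = 1451 rad/s.
Step 2 — Component impedances:
  R: Z = R = 353 Ω
  L: Z = jωL = j·1451·0.0031 = 0 + j4.499 Ω
Step 3 — Series combination: Z_total = R + L = 353 + j4.499 Ω = 353∠0.7° Ω.
Step 4 — Source phasor: V = 22.5∠58.7° V = 11.69 + j19.23 V.
Step 5 — Ohm's law: I = V / Z_total = (11.69 + j19.23) / (353 + j4.499) = 0.0338 + j0.05403 A.
Step 6 — Convert to polar: |I| = 0.06373 A, ∠I = 58.0°.

I = 0.06373∠58.0° A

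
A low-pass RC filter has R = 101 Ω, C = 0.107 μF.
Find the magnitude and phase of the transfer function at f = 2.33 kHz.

Step 1 — Angular frequency: ω = 2π·2330 = 1.464e+04 rad/s.
Step 2 — Transfer function: H(jω) = 1/(1 + jωRC).
Step 3 — Denominator: 1 + jωRC = 1 + j·1.464e+04·101·1.07e-07 = 1 + j0.1582.
Step 4 — H = 0.9756 - j0.1543.
Step 5 — Magnitude: |H| = 0.9877 (-0.1 dB); phase: φ = -9.0°.

|H| = 0.9877 (-0.1 dB), φ = -9.0°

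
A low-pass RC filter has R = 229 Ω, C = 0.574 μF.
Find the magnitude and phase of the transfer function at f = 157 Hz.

Step 1 — Angular frequency: ω = 2π·157 = 986.5 rad/s.
Step 2 — Transfer function: H(jω) = 1/(1 + jωRC).
Step 3 — Denominator: 1 + jωRC = 1 + j·986.5·229·5.74e-07 = 1 + j0.1297.
Step 4 — H = 0.9835 - j0.1275.
Step 5 — Magnitude: |H| = 0.9917 (-0.1 dB); phase: φ = -7.4°.

|H| = 0.9917 (-0.1 dB), φ = -7.4°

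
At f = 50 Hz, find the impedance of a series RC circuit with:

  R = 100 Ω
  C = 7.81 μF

Step 1 — Angular frequency: ω = 2π·f = 2π·50 = 314.2 rad/s.
Step 2 — Component impedances:
  R: Z = R = 100 Ω
  C: Z = 1/(jωC) = -j/(ω·C) = 0 - j407.6 Ω
Step 3 — Series combination: Z_total = R + C = 100 - j407.6 Ω = 419.7∠-76.2° Ω.

Z = 100 - j407.6 Ω = 419.7∠-76.2° Ω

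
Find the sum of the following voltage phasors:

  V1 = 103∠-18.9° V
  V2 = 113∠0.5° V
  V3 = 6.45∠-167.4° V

Step 1 — Convert each phasor to rectangular form:
  V1 = 103·(cos(-18.9°) + j·sin(-18.9°)) = 97.45 - j33.36 V
  V2 = 113·(cos(0.5°) + j·sin(0.5°)) = 113 + j0.9861 V
  V3 = 6.45·(cos(-167.4°) + j·sin(-167.4°)) = -6.295 - j1.407 V
Step 2 — Sum components: V_total = 204.1 - j33.78 V.
Step 3 — Convert to polar: |V_total| = 206.9 V, ∠V_total = -9.4°.

V_total = 206.9∠-9.4° V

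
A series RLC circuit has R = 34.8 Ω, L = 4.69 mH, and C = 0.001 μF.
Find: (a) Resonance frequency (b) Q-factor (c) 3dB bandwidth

Step 1 — Resonance: ω₀ = 1/√(LC) = 1/√(0.00469·1e-09) = 4.618e+05 rad/s.
Step 2 — f₀ = ω₀/(2π) = 7.349e+04 Hz.
Step 3 — Series Q: Q = ω₀L/R = 4.618e+05·0.00469/34.8 = 62.23.
Step 4 — Bandwidth: Δω = ω₀/Q = 7420 rad/s; BW = Δω/(2π) = 1181 Hz.

(a) f₀ = 7.349e+04 Hz  (b) Q = 62.23  (c) BW = 1181 Hz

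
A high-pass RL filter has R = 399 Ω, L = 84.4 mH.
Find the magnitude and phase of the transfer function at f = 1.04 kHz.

Step 1 — Angular frequency: ω = 2π·1040 = 6535 rad/s.
Step 2 — Transfer function: H(jω) = jωL/(R + jωL).
Step 3 — Numerator jωL = j·551.5; denominator R + jωL = 399 + j551.5.
Step 4 — H = 0.6564 + j0.4749.
Step 5 — Magnitude: |H| = 0.8102 (-1.8 dB); phase: φ = 35.9°.

|H| = 0.8102 (-1.8 dB), φ = 35.9°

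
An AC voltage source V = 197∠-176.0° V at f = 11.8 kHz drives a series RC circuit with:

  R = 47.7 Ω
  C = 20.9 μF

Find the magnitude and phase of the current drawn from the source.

Step 1 — Angular frequency: ω = 2π·f = 2π·1.18e+04 = 7.414e+04 rad/s.
Step 2 — Component impedances:
  R: Z = R = 47.7 Ω
  C: Z = 1/(jωC) = -j/(ω·C) = 0 - j0.6453 Ω
Step 3 — Series combination: Z_total = R + C = 47.7 - j0.6453 Ω = 47.7∠-0.8° Ω.
Step 4 — Source phasor: V = 197∠-176.0° V = -196.5 - j13.74 V.
Step 5 — Ohm's law: I = V / Z_total = (-196.5 - j13.74) / (47.7 - j0.6453) = -4.115 - j0.3438 A.
Step 6 — Convert to polar: |I| = 4.13 A, ∠I = -175.2°.

I = 4.13∠-175.2° A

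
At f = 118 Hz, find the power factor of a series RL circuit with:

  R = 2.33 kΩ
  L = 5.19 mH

Step 1 — Angular frequency: ω = 2π·f = 2π·118 = 741.4 rad/s.
Step 2 — Component impedances:
  R: Z = R = 2330 Ω
  L: Z = jωL = j·741.4·0.00519 = 0 + j3.848 Ω
Step 3 — Series combination: Z_total = R + L = 2330 + j3.848 Ω = 2330∠0.1° Ω.
Step 4 — Power factor: PF = cos(φ) = Re(Z)/|Z| = 2330/2330 = 1.
Step 5 — Type: Im(Z) = 3.848 ⇒ lagging (phase φ = 0.1°).

PF = 1 (lagging, φ = 0.1°)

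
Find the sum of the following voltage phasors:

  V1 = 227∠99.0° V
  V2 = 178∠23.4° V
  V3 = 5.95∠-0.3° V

Step 1 — Convert each phasor to rectangular form:
  V1 = 227·(cos(99.0°) + j·sin(99.0°)) = -35.51 + j224.2 V
  V2 = 178·(cos(23.4°) + j·sin(23.4°)) = 163.4 + j70.69 V
  V3 = 5.95·(cos(-0.3°) + j·sin(-0.3°)) = 5.95 - j0.03115 V
Step 2 — Sum components: V_total = 133.8 + j294.9 V.
Step 3 — Convert to polar: |V_total| = 323.8 V, ∠V_total = 65.6°.

V_total = 323.8∠65.6° V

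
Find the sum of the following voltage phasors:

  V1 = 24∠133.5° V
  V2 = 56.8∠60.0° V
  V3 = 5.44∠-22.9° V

Step 1 — Convert each phasor to rectangular form:
  V1 = 24·(cos(133.5°) + j·sin(133.5°)) = -16.52 + j17.41 V
  V2 = 56.8·(cos(60.0°) + j·sin(60.0°)) = 28.4 + j49.19 V
  V3 = 5.44·(cos(-22.9°) + j·sin(-22.9°)) = 5.011 - j2.117 V
Step 2 — Sum components: V_total = 16.89 + j64.48 V.
Step 3 — Convert to polar: |V_total| = 66.66 V, ∠V_total = 75.3°.

V_total = 66.66∠75.3° V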